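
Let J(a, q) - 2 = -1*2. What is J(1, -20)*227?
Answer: 0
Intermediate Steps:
J(a, q) = 0 (J(a, q) = 2 - 1*2 = 2 - 2 = 0)
J(1, -20)*227 = 0*227 = 0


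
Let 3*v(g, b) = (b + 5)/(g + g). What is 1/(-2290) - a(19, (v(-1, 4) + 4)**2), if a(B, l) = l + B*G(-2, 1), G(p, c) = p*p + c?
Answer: -463727/4580 ≈ -101.25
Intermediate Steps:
v(g, b) = (5 + b)/(6*g) (v(g, b) = ((b + 5)/(g + g))/3 = ((5 + b)/((2*g)))/3 = ((5 + b)*(1/(2*g)))/3 = ((5 + b)/(2*g))/3 = (5 + b)/(6*g))
G(p, c) = c + p**2 (G(p, c) = p**2 + c = c + p**2)
a(B, l) = l + 5*B (a(B, l) = l + B*(1 + (-2)**2) = l + B*(1 + 4) = l + B*5 = l + 5*B)
1/(-2290) - a(19, (v(-1, 4) + 4)**2) = 1/(-2290) - (((1/6)*(5 + 4)/(-1) + 4)**2 + 5*19) = -1/2290 - (((1/6)*(-1)*9 + 4)**2 + 95) = -1/2290 - ((-3/2 + 4)**2 + 95) = -1/2290 - ((5/2)**2 + 95) = -1/2290 - (25/4 + 95) = -1/2290 - 1*405/4 = -1/2290 - 405/4 = -463727/4580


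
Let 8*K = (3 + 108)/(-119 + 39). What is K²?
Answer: 12321/409600 ≈ 0.030081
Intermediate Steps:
K = -111/640 (K = ((3 + 108)/(-119 + 39))/8 = (111/(-80))/8 = (111*(-1/80))/8 = (⅛)*(-111/80) = -111/640 ≈ -0.17344)
K² = (-111/640)² = 12321/409600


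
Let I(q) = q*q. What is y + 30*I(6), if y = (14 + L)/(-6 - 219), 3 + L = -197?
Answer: 81062/75 ≈ 1080.8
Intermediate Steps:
L = -200 (L = -3 - 197 = -200)
I(q) = q²
y = 62/75 (y = (14 - 200)/(-6 - 219) = -186/(-225) = -186*(-1/225) = 62/75 ≈ 0.82667)
y + 30*I(6) = 62/75 + 30*6² = 62/75 + 30*36 = 62/75 + 1080 = 81062/75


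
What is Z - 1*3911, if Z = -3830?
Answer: -7741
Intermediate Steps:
Z - 1*3911 = -3830 - 1*3911 = -3830 - 3911 = -7741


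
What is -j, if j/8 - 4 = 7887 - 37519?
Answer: 237024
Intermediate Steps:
j = -237024 (j = 32 + 8*(7887 - 37519) = 32 + 8*(-29632) = 32 - 237056 = -237024)
-j = -1*(-237024) = 237024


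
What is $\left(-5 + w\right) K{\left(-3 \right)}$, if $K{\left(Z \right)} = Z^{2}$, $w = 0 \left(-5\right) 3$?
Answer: $-45$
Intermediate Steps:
$w = 0$ ($w = 0 \cdot 3 = 0$)
$\left(-5 + w\right) K{\left(-3 \right)} = \left(-5 + 0\right) \left(-3\right)^{2} = \left(-5\right) 9 = -45$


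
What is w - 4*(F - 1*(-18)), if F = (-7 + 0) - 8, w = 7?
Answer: -5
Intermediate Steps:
F = -15 (F = -7 - 8 = -15)
w - 4*(F - 1*(-18)) = 7 - 4*(-15 - 1*(-18)) = 7 - 4*(-15 + 18) = 7 - 4*3 = 7 - 12 = -5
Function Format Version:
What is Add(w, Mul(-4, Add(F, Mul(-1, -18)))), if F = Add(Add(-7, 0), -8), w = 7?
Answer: -5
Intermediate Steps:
F = -15 (F = Add(-7, -8) = -15)
Add(w, Mul(-4, Add(F, Mul(-1, -18)))) = Add(7, Mul(-4, Add(-15, Mul(-1, -18)))) = Add(7, Mul(-4, Add(-15, 18))) = Add(7, Mul(-4, 3)) = Add(7, -12) = -5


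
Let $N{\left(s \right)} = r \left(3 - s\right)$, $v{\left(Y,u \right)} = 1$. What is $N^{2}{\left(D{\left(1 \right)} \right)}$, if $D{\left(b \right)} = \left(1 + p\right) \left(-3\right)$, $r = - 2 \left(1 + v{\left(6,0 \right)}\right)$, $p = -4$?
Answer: $576$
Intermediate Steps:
$r = -4$ ($r = - 2 \left(1 + 1\right) = \left(-2\right) 2 = -4$)
$D{\left(b \right)} = 9$ ($D{\left(b \right)} = \left(1 - 4\right) \left(-3\right) = \left(-3\right) \left(-3\right) = 9$)
$N{\left(s \right)} = -12 + 4 s$ ($N{\left(s \right)} = - 4 \left(3 - s\right) = -12 + 4 s$)
$N^{2}{\left(D{\left(1 \right)} \right)} = \left(-12 + 4 \cdot 9\right)^{2} = \left(-12 + 36\right)^{2} = 24^{2} = 576$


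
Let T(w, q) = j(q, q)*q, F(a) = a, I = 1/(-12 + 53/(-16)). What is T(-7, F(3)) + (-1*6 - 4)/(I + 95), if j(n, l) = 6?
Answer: 416212/23259 ≈ 17.895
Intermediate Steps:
I = -16/245 (I = 1/(-12 + 53*(-1/16)) = 1/(-12 - 53/16) = 1/(-245/16) = -16/245 ≈ -0.065306)
T(w, q) = 6*q
T(-7, F(3)) + (-1*6 - 4)/(I + 95) = 6*3 + (-1*6 - 4)/(-16/245 + 95) = 18 + (-6 - 4)/(23259/245) = 18 + (245/23259)*(-10) = 18 - 2450/23259 = 416212/23259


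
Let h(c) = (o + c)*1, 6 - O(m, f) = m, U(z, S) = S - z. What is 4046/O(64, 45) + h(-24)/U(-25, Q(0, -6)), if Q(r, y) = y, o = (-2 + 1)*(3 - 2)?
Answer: -39162/551 ≈ -71.074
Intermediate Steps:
o = -1 (o = -1*1 = -1)
O(m, f) = 6 - m
h(c) = -1 + c (h(c) = (-1 + c)*1 = -1 + c)
4046/O(64, 45) + h(-24)/U(-25, Q(0, -6)) = 4046/(6 - 1*64) + (-1 - 24)/(-6 - 1*(-25)) = 4046/(6 - 64) - 25/(-6 + 25) = 4046/(-58) - 25/19 = 4046*(-1/58) - 25*1/19 = -2023/29 - 25/19 = -39162/551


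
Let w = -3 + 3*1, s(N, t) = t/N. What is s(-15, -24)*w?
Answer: 0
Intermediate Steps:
w = 0 (w = -3 + 3 = 0)
s(-15, -24)*w = -24/(-15)*0 = -24*(-1/15)*0 = (8/5)*0 = 0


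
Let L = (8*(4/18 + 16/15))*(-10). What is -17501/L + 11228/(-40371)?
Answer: 6348376255/37464288 ≈ 169.45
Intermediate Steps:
L = -928/9 (L = (8*(4*(1/18) + 16*(1/15)))*(-10) = (8*(2/9 + 16/15))*(-10) = (8*(58/45))*(-10) = (464/45)*(-10) = -928/9 ≈ -103.11)
-17501/L + 11228/(-40371) = -17501/(-928/9) + 11228/(-40371) = -17501*(-9/928) + 11228*(-1/40371) = 157509/928 - 11228/40371 = 6348376255/37464288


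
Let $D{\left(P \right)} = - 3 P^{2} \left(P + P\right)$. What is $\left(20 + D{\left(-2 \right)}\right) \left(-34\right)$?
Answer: $-2312$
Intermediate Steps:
$D{\left(P \right)} = - 6 P^{3}$ ($D{\left(P \right)} = - 3 P^{2} \cdot 2 P = - 6 P^{3}$)
$\left(20 + D{\left(-2 \right)}\right) \left(-34\right) = \left(20 - 6 \left(-2\right)^{3}\right) \left(-34\right) = \left(20 - -48\right) \left(-34\right) = \left(20 + 48\right) \left(-34\right) = 68 \left(-34\right) = -2312$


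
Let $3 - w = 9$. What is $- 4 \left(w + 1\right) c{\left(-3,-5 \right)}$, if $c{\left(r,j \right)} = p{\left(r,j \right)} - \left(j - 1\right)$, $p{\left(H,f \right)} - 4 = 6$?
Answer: $320$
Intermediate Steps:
$w = -6$ ($w = 3 - 9 = -6$)
$p{\left(H,f \right)} = 10$ ($p{\left(H,f \right)} = 4 + 6 = 10$)
$c{\left(r,j \right)} = 11 - j$ ($c{\left(r,j \right)} = 10 - \left(j - 1\right) = 10 - \left(-1 + j\right) = 11 - j$)
$- 4 \left(w + 1\right) c{\left(-3,-5 \right)} = - 4 \left(-6 + 1\right) \left(11 - -5\right) = \left(-4\right) \left(-5\right) \left(11 + 5\right) = 20 \cdot 16 = 320$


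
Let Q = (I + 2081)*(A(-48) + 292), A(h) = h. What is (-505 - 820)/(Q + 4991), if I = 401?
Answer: -1325/610599 ≈ -0.0021700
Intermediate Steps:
Q = 605608 (Q = (401 + 2081)*(-48 + 292) = 2482*244 = 605608)
(-505 - 820)/(Q + 4991) = (-505 - 820)/(605608 + 4991) = -1325/610599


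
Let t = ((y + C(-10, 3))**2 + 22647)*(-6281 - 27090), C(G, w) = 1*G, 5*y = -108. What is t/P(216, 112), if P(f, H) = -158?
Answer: 19726899569/3950 ≈ 4.9942e+6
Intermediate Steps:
y = -108/5 (y = (1/5)*(-108) = -108/5 ≈ -21.600)
C(G, w) = G
t = -19726899569/25 (t = ((-108/5 - 10)**2 + 22647)*(-6281 - 27090) = ((-158/5)**2 + 22647)*(-33371) = (24964/25 + 22647)*(-33371) = (591139/25)*(-33371) = -19726899569/25 ≈ -7.8908e+8)
t/P(216, 112) = -19726899569/25/(-158) = -19726899569/25*(-1/158) = 19726899569/3950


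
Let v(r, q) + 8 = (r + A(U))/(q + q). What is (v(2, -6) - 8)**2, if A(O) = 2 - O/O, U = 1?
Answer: 4225/16 ≈ 264.06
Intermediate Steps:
A(O) = 1 (A(O) = 2 - 1*1 = 2 - 1 = 1)
v(r, q) = -8 + (1 + r)/(2*q) (v(r, q) = -8 + (r + 1)/(q + q) = -8 + (1 + r)/((2*q)) = -8 + (1 + r)*(1/(2*q)) = -8 + (1 + r)/(2*q))
(v(2, -6) - 8)**2 = ((1/2)*(1 + 2 - 16*(-6))/(-6) - 8)**2 = ((1/2)*(-1/6)*(1 + 2 + 96) - 8)**2 = ((1/2)*(-1/6)*99 - 8)**2 = (-33/4 - 8)**2 = (-65/4)**2 = 4225/16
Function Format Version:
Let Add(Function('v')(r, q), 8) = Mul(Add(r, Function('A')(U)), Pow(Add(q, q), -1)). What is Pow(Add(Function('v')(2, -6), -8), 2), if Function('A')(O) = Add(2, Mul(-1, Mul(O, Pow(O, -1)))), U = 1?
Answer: Rational(4225, 16) ≈ 264.06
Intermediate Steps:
Function('A')(O) = 1 (Function('A')(O) = Add(2, Mul(-1, 1)) = Add(2, -1) = 1)
Function('v')(r, q) = Add(-8, Mul(Rational(1, 2), Pow(q, -1), Add(1, r))) (Function('v')(r, q) = Add(-8, Mul(Add(r, 1), Pow(Add(q, q), -1))) = Add(-8, Mul(Add(1, r), Pow(Mul(2, q), -1))) = Add(-8, Mul(Add(1, r), Mul(Rational(1, 2), Pow(q, -1)))) = Add(-8, Mul(Rational(1, 2), Pow(q, -1), Add(1, r))))
Pow(Add(Function('v')(2, -6), -8), 2) = Pow(Add(Mul(Rational(1, 2), Pow(-6, -1), Add(1, 2, Mul(-16, -6))), -8), 2) = Pow(Add(Mul(Rational(1, 2), Rational(-1, 6), Add(1, 2, 96)), -8), 2) = Pow(Add(Mul(Rational(1, 2), Rational(-1, 6), 99), -8), 2) = Pow(Add(Rational(-33, 4), -8), 2) = Pow(Rational(-65, 4), 2) = Rational(4225, 16)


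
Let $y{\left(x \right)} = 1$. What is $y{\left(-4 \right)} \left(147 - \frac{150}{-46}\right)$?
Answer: $\frac{3456}{23} \approx 150.26$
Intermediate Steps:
$y{\left(-4 \right)} \left(147 - \frac{150}{-46}\right) = 1 \left(147 - \frac{150}{-46}\right) = 1 \left(147 - - \frac{75}{23}\right) = 1 \left(147 + \frac{75}{23}\right) = 1 \cdot \frac{3456}{23} = \frac{3456}{23}$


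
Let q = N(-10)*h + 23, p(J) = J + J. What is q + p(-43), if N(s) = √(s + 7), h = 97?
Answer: -63 + 97*I*√3 ≈ -63.0 + 168.01*I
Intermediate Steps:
N(s) = √(7 + s)
p(J) = 2*J
q = 23 + 97*I*√3 (q = √(7 - 10)*97 + 23 = √(-3)*97 + 23 = (I*√3)*97 + 23 = 97*I*√3 + 23 = 23 + 97*I*√3 ≈ 23.0 + 168.01*I)
q + p(-43) = (23 + 97*I*√3) + 2*(-43) = (23 + 97*I*√3) - 86 = -63 + 97*I*√3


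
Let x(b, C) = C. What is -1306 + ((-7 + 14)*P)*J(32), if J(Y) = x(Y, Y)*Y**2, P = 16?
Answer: 3668710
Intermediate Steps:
J(Y) = Y**3 (J(Y) = Y*Y**2 = Y**3)
-1306 + ((-7 + 14)*P)*J(32) = -1306 + ((-7 + 14)*16)*32**3 = -1306 + (7*16)*32768 = -1306 + 112*32768 = -1306 + 3670016 = 3668710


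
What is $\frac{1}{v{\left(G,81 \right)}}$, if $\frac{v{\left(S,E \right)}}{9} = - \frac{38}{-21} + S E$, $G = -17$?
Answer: $- \frac{7}{86637} \approx -8.0797 \cdot 10^{-5}$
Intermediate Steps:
$v{\left(S,E \right)} = \frac{114}{7} + 9 E S$ ($v{\left(S,E \right)} = 9 \left(- \frac{38}{-21} + S E\right) = 9 \left(\left(-38\right) \left(- \frac{1}{21}\right) + E S\right) = 9 \left(\frac{38}{21} + E S\right) = \frac{114}{7} + 9 E S$)
$\frac{1}{v{\left(G,81 \right)}} = \frac{1}{\frac{114}{7} + 9 \cdot 81 \left(-17\right)} = \frac{1}{\frac{114}{7} - 12393} = \frac{1}{- \frac{86637}{7}} = - \frac{7}{86637}$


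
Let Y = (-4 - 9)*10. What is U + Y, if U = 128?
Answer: -2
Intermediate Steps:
Y = -130 (Y = -13*10 = -130)
U + Y = 128 - 130 = -2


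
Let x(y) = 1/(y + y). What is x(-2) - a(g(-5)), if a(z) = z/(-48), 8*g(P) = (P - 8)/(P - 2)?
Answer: -659/2688 ≈ -0.24516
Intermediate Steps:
g(P) = (-8 + P)/(8*(-2 + P)) (g(P) = ((P - 8)/(P - 2))/8 = ((-8 + P)/(-2 + P))/8 = (-8 + P)/(8*(-2 + P)))
a(z) = -z/48 (a(z) = z*(-1/48) = -z/48)
x(y) = 1/(2*y)
x(-2) - a(g(-5)) = (½)/(-2) - (-1)*(-8 - 5)/(8*(-2 - 5))/48 = (½)*(-½) - (-1)*(⅛)*(-13)/(-7)/48 = -¼ - (-1)*(⅛)*(-⅐)*(-13)/48 = -¼ - (-1)*13/(48*56) = -¼ - 1*(-13/2688) = -¼ + 13/2688 = -659/2688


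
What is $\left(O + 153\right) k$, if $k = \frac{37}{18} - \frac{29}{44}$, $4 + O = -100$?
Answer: $\frac{27097}{396} \approx 68.427$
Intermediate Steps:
$O = -104$ ($O = -4 - 100 = -104$)
$k = \frac{553}{396}$ ($k = 37 \cdot \frac{1}{18} - \frac{29}{44} = \frac{37}{18} - \frac{29}{44} = \frac{553}{396} \approx 1.3965$)
$\left(O + 153\right) k = \left(-104 + 153\right) \frac{553}{396} = 49 \cdot \frac{553}{396} = \frac{27097}{396}$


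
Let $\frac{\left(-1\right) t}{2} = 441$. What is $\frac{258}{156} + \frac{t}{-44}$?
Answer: $\frac{3103}{143} \approx 21.699$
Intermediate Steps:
$t = -882$ ($t = \left(-2\right) 441 = -882$)
$\frac{258}{156} + \frac{t}{-44} = \frac{258}{156} - \frac{882}{-44} = 258 \cdot \frac{1}{156} - - \frac{441}{22} = \frac{43}{26} + \frac{441}{22} = \frac{3103}{143}$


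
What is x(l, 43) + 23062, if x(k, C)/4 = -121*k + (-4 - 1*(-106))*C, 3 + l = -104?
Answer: 92394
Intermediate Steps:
l = -107 (l = -3 - 104 = -107)
x(k, C) = -484*k + 408*C (x(k, C) = 4*(-121*k + (-4 - 1*(-106))*C) = 4*(-121*k + (-4 + 106)*C) = 4*(-121*k + 102*C) = -484*k + 408*C)
x(l, 43) + 23062 = (-484*(-107) + 408*43) + 23062 = (51788 + 17544) + 23062 = 69332 + 23062 = 92394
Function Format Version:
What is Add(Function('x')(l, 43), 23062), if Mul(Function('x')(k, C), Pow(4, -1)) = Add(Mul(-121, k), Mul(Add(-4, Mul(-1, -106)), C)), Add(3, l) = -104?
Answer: 92394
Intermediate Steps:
l = -107 (l = Add(-3, -104) = -107)
Function('x')(k, C) = Add(Mul(-484, k), Mul(408, C)) (Function('x')(k, C) = Mul(4, Add(Mul(-121, k), Mul(Add(-4, Mul(-1, -106)), C))) = Mul(4, Add(Mul(-121, k), Mul(Add(-4, 106), C))) = Mul(4, Add(Mul(-121, k), Mul(102, C))) = Add(Mul(-484, k), Mul(408, C)))
Add(Function('x')(l, 43), 23062) = Add(Add(Mul(-484, -107), Mul(408, 43)), 23062) = Add(Add(51788, 17544), 23062) = Add(69332, 23062) = 92394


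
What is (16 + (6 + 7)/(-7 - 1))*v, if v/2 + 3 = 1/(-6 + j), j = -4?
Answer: -713/8 ≈ -89.125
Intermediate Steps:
v = -31/5 (v = -6 + 2/(-6 - 4) = -6 + 2/(-10) = -6 + 2*(-⅒) = -6 - ⅕ = -31/5 ≈ -6.2000)
(16 + (6 + 7)/(-7 - 1))*v = (16 + (6 + 7)/(-7 - 1))*(-31/5) = (16 + 13/(-8))*(-31/5) = (16 + 13*(-⅛))*(-31/5) = (16 - 13/8)*(-31/5) = (115/8)*(-31/5) = -713/8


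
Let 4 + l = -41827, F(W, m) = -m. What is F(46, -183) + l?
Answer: -41648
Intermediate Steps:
l = -41831 (l = -4 - 41827 = -41831)
F(46, -183) + l = -1*(-183) - 41831 = 183 - 41831 = -41648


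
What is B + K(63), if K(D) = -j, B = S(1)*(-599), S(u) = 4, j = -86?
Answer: -2310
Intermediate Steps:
B = -2396 (B = 4*(-599) = -2396)
K(D) = 86 (K(D) = -1*(-86) = 86)
B + K(63) = -2396 + 86 = -2310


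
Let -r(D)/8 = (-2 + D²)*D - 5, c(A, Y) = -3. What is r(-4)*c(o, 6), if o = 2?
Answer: -1464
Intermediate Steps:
r(D) = 40 - 8*D*(-2 + D²) (r(D) = -8*((-2 + D²)*D - 5) = -8*(D*(-2 + D²) - 5) = -8*(-5 + D*(-2 + D²)) = 40 - 8*D*(-2 + D²))
r(-4)*c(o, 6) = (40 - 8*(-4)³ + 16*(-4))*(-3) = (40 - 8*(-64) - 64)*(-3) = (40 + 512 - 64)*(-3) = 488*(-3) = -1464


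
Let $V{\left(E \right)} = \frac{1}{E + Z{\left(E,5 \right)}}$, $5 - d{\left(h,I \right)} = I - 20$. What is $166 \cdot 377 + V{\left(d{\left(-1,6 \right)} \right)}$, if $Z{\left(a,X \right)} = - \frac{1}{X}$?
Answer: $\frac{5882713}{94} \approx 62582.0$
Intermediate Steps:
$d{\left(h,I \right)} = 25 - I$ ($d{\left(h,I \right)} = 5 - \left(I - 20\right) = 5 - \left(-20 + I\right) = 25 - I$)
$V{\left(E \right)} = \frac{1}{- \frac{1}{5} + E}$ ($V{\left(E \right)} = \frac{1}{E - \frac{1}{5}} = \frac{1}{- \frac{1}{5} + E}$)
$166 \cdot 377 + V{\left(d{\left(-1,6 \right)} \right)} = 166 \cdot 377 + \frac{5}{-1 + 5 \left(25 - 6\right)} = 62582 + \frac{5}{-1 + 5 \left(25 - 6\right)} = 62582 + \frac{5}{-1 + 5 \cdot 19} = 62582 + \frac{5}{-1 + 95} = 62582 + \frac{5}{94} = \frac{5882713}{94}$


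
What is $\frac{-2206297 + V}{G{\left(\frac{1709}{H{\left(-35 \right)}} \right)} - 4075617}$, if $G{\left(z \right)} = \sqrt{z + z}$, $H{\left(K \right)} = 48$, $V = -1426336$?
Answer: $\frac{355325299429464}{398655694334827} + \frac{7265266 \sqrt{10254}}{398655694334827} \approx 0.89131$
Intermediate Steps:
$G{\left(z \right)} = \sqrt{2} \sqrt{z}$ ($G{\left(z \right)} = \sqrt{2 z} = \sqrt{2} \sqrt{z}$)
$\frac{-2206297 + V}{G{\left(\frac{1709}{H{\left(-35 \right)}} \right)} - 4075617} = \frac{-2206297 - 1426336}{\sqrt{2} \sqrt{\frac{1709}{48}} - 4075617} = - \frac{3632633}{\sqrt{2} \sqrt{1709 \cdot \frac{1}{48}} - 4075617} = - \frac{3632633}{\sqrt{2} \sqrt{\frac{1709}{48}} - 4075617} = - \frac{3632633}{\sqrt{2} \frac{\sqrt{5127}}{12} - 4075617} = - \frac{3632633}{\frac{\sqrt{10254}}{12} - 4075617} = - \frac{3632633}{-4075617 + \frac{\sqrt{10254}}{12}}$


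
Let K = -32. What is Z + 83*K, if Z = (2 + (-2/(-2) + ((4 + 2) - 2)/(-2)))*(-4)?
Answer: -2660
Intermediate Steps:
Z = -4 (Z = (2 + (-2*(-½) + (6 - 2)*(-½)))*(-4) = (2 + (1 + 4*(-½)))*(-4) = (2 + (1 - 2))*(-4) = (2 - 1)*(-4) = 1*(-4) = -4)
Z + 83*K = -4 + 83*(-32) = -4 - 2656 = -2660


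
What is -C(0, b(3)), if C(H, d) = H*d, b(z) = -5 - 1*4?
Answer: 0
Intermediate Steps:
b(z) = -9 (b(z) = -5 - 4 = -9)
-C(0, b(3)) = -0*(-9) = -1*0 = 0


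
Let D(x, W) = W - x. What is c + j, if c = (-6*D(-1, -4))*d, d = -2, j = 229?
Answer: 193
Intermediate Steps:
c = -36 (c = -6*(-4 - 1*(-1))*(-2) = -6*(-4 + 1)*(-2) = -6*(-3)*(-2) = 18*(-2) = -36)
c + j = -36 + 229 = 193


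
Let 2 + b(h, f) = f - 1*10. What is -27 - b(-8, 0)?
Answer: -15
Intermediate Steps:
b(h, f) = -12 + f (b(h, f) = -2 + (f - 1*10) = -2 + (f - 10) = -2 + (-10 + f) = -12 + f)
-27 - b(-8, 0) = -27 - (-12 + 0) = -27 - 1*(-12) = -27 + 12 = -15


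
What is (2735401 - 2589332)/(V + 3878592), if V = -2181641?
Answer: 146069/1696951 ≈ 0.086077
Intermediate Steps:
(2735401 - 2589332)/(V + 3878592) = (2735401 - 2589332)/(-2181641 + 3878592) = 146069/1696951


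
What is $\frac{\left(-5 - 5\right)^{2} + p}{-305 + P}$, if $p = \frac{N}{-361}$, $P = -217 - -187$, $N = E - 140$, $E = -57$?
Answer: $- \frac{36297}{120935} \approx -0.30014$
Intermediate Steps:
$N = -197$ ($N = -57 - 140 = -197$)
$P = -30$ ($P = -217 + 187 = -30$)
$p = \frac{197}{361}$ ($p = - \frac{197}{-361} = \left(-197\right) \left(- \frac{1}{361}\right) = \frac{197}{361} \approx 0.54571$)
$\frac{\left(-5 - 5\right)^{2} + p}{-305 + P} = \frac{\left(-5 - 5\right)^{2} + \frac{197}{361}}{-305 - 30} = \frac{\left(-10\right)^{2} + \frac{197}{361}}{-335} = \left(100 + \frac{197}{361}\right) \left(- \frac{1}{335}\right) = \frac{36297}{361} \left(- \frac{1}{335}\right) = - \frac{36297}{120935}$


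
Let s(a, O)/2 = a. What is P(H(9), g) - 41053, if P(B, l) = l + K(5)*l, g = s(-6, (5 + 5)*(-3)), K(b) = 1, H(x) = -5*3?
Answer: -41077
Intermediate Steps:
H(x) = -15
s(a, O) = 2*a
g = -12 (g = 2*(-6) = -12)
P(B, l) = 2*l (P(B, l) = l + 1*l = l + l = 2*l)
P(H(9), g) - 41053 = 2*(-12) - 41053 = -24 - 41053 = -41077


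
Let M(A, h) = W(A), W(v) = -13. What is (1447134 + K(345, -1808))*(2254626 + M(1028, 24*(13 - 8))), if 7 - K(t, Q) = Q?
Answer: 3266819251737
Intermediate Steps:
M(A, h) = -13
K(t, Q) = 7 - Q
(1447134 + K(345, -1808))*(2254626 + M(1028, 24*(13 - 8))) = (1447134 + (7 - 1*(-1808)))*(2254626 - 13) = (1447134 + (7 + 1808))*2254613 = (1447134 + 1815)*2254613 = 1448949*2254613 = 3266819251737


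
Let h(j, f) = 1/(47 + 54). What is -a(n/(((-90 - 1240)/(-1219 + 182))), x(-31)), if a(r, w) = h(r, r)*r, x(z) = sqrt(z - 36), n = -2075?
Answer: 430355/26866 ≈ 16.019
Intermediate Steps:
h(j, f) = 1/101
x(z) = sqrt(-36 + z)
a(r, w) = r/101
-a(n/(((-90 - 1240)/(-1219 + 182))), x(-31)) = -(-2075*(-1219 + 182)/(-90 - 1240))/101 = -(-2075/((-1330/(-1037))))/101 = -(-2075/((-1330*(-1/1037))))/101 = -(-2075/1330/1037)/101 = -(-2075*1037/1330)/101 = -(-430355)/(101*266) = -1*(-430355/26866) = 430355/26866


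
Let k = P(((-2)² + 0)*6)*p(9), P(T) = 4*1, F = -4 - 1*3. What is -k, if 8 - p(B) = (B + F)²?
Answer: -16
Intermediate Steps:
F = -7 (F = -4 - 3 = -7)
P(T) = 4
p(B) = 8 - (-7 + B)² (p(B) = 8 - (B - 7)² = 8 - (-7 + B)²)
k = 16 (k = 4*(8 - (-7 + 9)²) = 4*(8 - 1*2²) = 4*(8 - 1*4) = 4*(8 - 4) = 4*4 = 16)
-k = -1*16 = -16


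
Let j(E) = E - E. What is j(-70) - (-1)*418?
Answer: 418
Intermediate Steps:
j(E) = 0
j(-70) - (-1)*418 = 0 - (-1)*418 = 0 - 1*(-418) = 0 + 418 = 418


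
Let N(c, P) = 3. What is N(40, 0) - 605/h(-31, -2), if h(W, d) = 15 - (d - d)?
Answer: -112/3 ≈ -37.333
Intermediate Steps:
h(W, d) = 15 (h(W, d) = 15 - 1*0 = 15 + 0 = 15)
N(40, 0) - 605/h(-31, -2) = 3 - 605/15 = 3 + (1/15)*(-605) = 3 - 121/3 = -112/3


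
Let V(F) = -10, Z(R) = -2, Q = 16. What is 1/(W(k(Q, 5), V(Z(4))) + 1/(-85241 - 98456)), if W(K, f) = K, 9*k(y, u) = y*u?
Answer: 1653273/14695751 ≈ 0.11250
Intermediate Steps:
k(y, u) = u*y/9 (k(y, u) = (y*u)/9 = (u*y)/9 = u*y/9)
1/(W(k(Q, 5), V(Z(4))) + 1/(-85241 - 98456)) = 1/((⅑)*5*16 + 1/(-85241 - 98456)) = 1/(80/9 + 1/(-183697)) = 1/(80/9 - 1/183697) = 1/(14695751/1653273) = 1653273/14695751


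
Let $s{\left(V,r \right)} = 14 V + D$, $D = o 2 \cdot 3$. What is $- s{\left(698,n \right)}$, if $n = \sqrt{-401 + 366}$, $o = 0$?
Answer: $-9772$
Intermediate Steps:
$D = 0$ ($D = 0 \cdot 2 \cdot 3 = 0 \cdot 3 = 0$)
$n = i \sqrt{35}$ ($n = \sqrt{-35} = i \sqrt{35} \approx 5.9161 i$)
$s{\left(V,r \right)} = 14 V$ ($s{\left(V,r \right)} = 14 V + 0 = 14 V$)
$- s{\left(698,n \right)} = - 14 \cdot 698 = \left(-1\right) 9772 = -9772$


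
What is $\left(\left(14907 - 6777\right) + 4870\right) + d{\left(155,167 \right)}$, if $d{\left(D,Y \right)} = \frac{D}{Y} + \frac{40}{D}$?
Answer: $\frac{67307141}{5177} \approx 13001.0$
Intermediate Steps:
$d{\left(D,Y \right)} = \frac{40}{D} + \frac{D}{Y}$
$\left(\left(14907 - 6777\right) + 4870\right) + d{\left(155,167 \right)} = \left(\left(14907 - 6777\right) + 4870\right) + \left(\frac{40}{155} + \frac{155}{167}\right) = \left(8130 + 4870\right) + \left(40 \cdot \frac{1}{155} + 155 \cdot \frac{1}{167}\right) = 13000 + \left(\frac{8}{31} + \frac{155}{167}\right) = 13000 + \frac{6141}{5177} = \frac{67307141}{5177}$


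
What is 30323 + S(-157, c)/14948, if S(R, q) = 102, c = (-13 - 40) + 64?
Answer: 226634153/7474 ≈ 30323.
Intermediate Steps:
c = 11 (c = -53 + 64 = 11)
30323 + S(-157, c)/14948 = 30323 + 102/14948 = 30323 + 102*(1/14948) = 30323 + 51/7474 = 226634153/7474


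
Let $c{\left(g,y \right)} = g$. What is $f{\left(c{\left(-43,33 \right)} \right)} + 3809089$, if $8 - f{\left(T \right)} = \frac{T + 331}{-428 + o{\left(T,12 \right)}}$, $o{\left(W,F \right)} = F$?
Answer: $\frac{49518270}{13} \approx 3.8091 \cdot 10^{6}$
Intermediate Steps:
$f{\left(T \right)} = \frac{3659}{416} + \frac{T}{416}$ ($f{\left(T \right)} = 8 - \frac{T + 331}{-428 + 12} = 8 - \frac{331 + T}{-416} = 8 - \left(331 + T\right) \left(- \frac{1}{416}\right) = 8 - \left(- \frac{331}{416} - \frac{T}{416}\right) = 8 + \left(\frac{331}{416} + \frac{T}{416}\right) = \frac{3659}{416} + \frac{T}{416}$)
$f{\left(c{\left(-43,33 \right)} \right)} + 3809089 = \left(\frac{3659}{416} + \frac{1}{416} \left(-43\right)\right) + 3809089 = \left(\frac{3659}{416} - \frac{43}{416}\right) + 3809089 = \frac{113}{13} + 3809089 = \frac{49518270}{13}$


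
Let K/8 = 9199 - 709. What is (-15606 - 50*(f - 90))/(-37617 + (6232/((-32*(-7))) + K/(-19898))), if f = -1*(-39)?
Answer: 3637036032/10472243533 ≈ 0.34730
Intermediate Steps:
K = 67920 (K = 8*(9199 - 709) = 8*8490 = 67920)
f = 39
(-15606 - 50*(f - 90))/(-37617 + (6232/((-32*(-7))) + K/(-19898))) = (-15606 - 50*(39 - 90))/(-37617 + (6232/((-32*(-7))) + 67920/(-19898))) = (-15606 - 50*(-51))/(-37617 + (6232/224 + 67920*(-1/19898))) = (-15606 + 2550)/(-37617 + (6232*(1/224) - 33960/9949)) = -13056/(-37617 + (779/28 - 33960/9949)) = -13056/(-37617 + 6799391/278572) = -13056/(-10472243533/278572) = -13056*(-278572/10472243533) = 3637036032/10472243533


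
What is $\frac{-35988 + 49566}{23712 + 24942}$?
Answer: $\frac{2263}{8109} \approx 0.27907$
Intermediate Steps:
$\frac{-35988 + 49566}{23712 + 24942} = \frac{13578}{48654} = 13578 \cdot \frac{1}{48654} = \frac{2263}{8109}$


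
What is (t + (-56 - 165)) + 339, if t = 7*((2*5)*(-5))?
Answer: -232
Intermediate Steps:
t = -350 (t = 7*(10*(-5)) = 7*(-50) = -350)
(t + (-56 - 165)) + 339 = (-350 + (-56 - 165)) + 339 = (-350 - 221) + 339 = -571 + 339 = -232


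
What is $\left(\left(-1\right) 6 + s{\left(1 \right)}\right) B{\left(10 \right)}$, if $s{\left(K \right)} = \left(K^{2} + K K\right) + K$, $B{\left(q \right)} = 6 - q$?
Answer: $12$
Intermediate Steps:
$s{\left(K \right)} = K + 2 K^{2}$ ($s{\left(K \right)} = \left(K^{2} + K^{2}\right) + K = 2 K^{2} + K = K + 2 K^{2}$)
$\left(\left(-1\right) 6 + s{\left(1 \right)}\right) B{\left(10 \right)} = \left(\left(-1\right) 6 + 1 \left(1 + 2 \cdot 1\right)\right) \left(6 - 10\right) = \left(-6 + 1 \left(1 + 2\right)\right) \left(6 - 10\right) = \left(-6 + 1 \cdot 3\right) \left(-4\right) = \left(-6 + 3\right) \left(-4\right) = \left(-3\right) \left(-4\right) = 12$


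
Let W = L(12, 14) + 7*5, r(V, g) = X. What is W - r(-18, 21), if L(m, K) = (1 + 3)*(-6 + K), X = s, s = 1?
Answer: 66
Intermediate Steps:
X = 1
r(V, g) = 1
L(m, K) = -24 + 4*K (L(m, K) = 4*(-6 + K) = -24 + 4*K)
W = 67 (W = (-24 + 4*14) + 7*5 = (-24 + 56) + 35 = 32 + 35 = 67)
W - r(-18, 21) = 67 - 1*1 = 67 - 1 = 66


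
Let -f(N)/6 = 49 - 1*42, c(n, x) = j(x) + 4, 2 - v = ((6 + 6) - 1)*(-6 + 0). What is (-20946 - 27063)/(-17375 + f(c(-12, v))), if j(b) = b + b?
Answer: 48009/17417 ≈ 2.7564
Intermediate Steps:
j(b) = 2*b
v = 68 (v = 2 - ((6 + 6) - 1)*(-6 + 0) = 2 - (12 - 1)*(-6) = 2 - 11*(-6) = 2 - 1*(-66) = 2 + 66 = 68)
c(n, x) = 4 + 2*x (c(n, x) = 2*x + 4 = 4 + 2*x)
f(N) = -42 (f(N) = -6*(49 - 1*42) = -6*(49 - 42) = -6*7 = -42)
(-20946 - 27063)/(-17375 + f(c(-12, v))) = (-20946 - 27063)/(-17375 - 42) = -48009/(-17417) = -48009*(-1/17417) = 48009/17417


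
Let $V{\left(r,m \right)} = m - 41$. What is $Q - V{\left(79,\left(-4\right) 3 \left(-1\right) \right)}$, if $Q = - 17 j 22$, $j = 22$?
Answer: $-8199$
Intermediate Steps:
$Q = -8228$ ($Q = \left(-17\right) 22 \cdot 22 = \left(-374\right) 22 = -8228$)
$V{\left(r,m \right)} = -41 + m$
$Q - V{\left(79,\left(-4\right) 3 \left(-1\right) \right)} = -8228 - \left(-41 + \left(-4\right) 3 \left(-1\right)\right) = -8228 - \left(-41 - -12\right) = -8228 - \left(-41 + 12\right) = -8228 - -29 = -8228 + 29 = -8199$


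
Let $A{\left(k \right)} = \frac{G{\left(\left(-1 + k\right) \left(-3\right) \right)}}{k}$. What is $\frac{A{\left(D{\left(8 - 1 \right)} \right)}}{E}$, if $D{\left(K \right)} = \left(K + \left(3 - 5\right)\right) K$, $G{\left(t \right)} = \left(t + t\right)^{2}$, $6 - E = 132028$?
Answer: $- \frac{1224}{135905} \approx -0.0090063$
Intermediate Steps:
$E = -132022$ ($E = 6 - 132028 = -132022$)
$G{\left(t \right)} = 4 t^{2}$ ($G{\left(t \right)} = \left(2 t\right)^{2} = 4 t^{2}$)
$D{\left(K \right)} = K \left(-2 + K\right)$ ($D{\left(K \right)} = \left(K - 2\right) K = \left(-2 + K\right) K = K \left(-2 + K\right)$)
$A{\left(k \right)} = \frac{4 \left(3 - 3 k\right)^{2}}{k}$ ($A{\left(k \right)} = \frac{4 \left(\left(-1 + k\right) \left(-3\right)\right)^{2}}{k} = \frac{4 \left(3 - 3 k\right)^{2}}{k}$)
$\frac{A{\left(D{\left(8 - 1 \right)} \right)}}{E} = \frac{36 \frac{1}{\left(8 - 1\right) \left(-2 + \left(8 - 1\right)\right)} \left(-1 + \left(8 - 1\right) \left(-2 + \left(8 - 1\right)\right)\right)^{2}}{-132022} = \frac{36 \left(-1 + 7 \left(-2 + 7\right)\right)^{2}}{7 \left(-2 + 7\right)} \left(- \frac{1}{132022}\right) = \frac{36 \left(-1 + 7 \cdot 5\right)^{2}}{7 \cdot 5} \left(- \frac{1}{132022}\right) = \frac{36 \left(-1 + 35\right)^{2}}{35} \left(- \frac{1}{132022}\right) = 36 \cdot \frac{1}{35} \cdot 34^{2} \left(- \frac{1}{132022}\right) = 36 \cdot \frac{1}{35} \cdot 1156 \left(- \frac{1}{132022}\right) = \frac{41616}{35} \left(- \frac{1}{132022}\right) = - \frac{1224}{135905}$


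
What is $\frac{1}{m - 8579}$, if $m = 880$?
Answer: $- \frac{1}{7699} \approx -0.00012989$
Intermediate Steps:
$\frac{1}{m - 8579} = \frac{1}{880 - 8579} = \frac{1}{-7699} = - \frac{1}{7699}$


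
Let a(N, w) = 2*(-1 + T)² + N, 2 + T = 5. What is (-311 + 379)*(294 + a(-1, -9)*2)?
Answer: 20944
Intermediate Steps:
T = 3 (T = -2 + 5 = 3)
a(N, w) = 8 + N (a(N, w) = 2*(-1 + 3)² + N = 2*2² + N = 2*4 + N = 8 + N)
(-311 + 379)*(294 + a(-1, -9)*2) = (-311 + 379)*(294 + (8 - 1)*2) = 68*(294 + 7*2) = 68*(294 + 14) = 68*308 = 20944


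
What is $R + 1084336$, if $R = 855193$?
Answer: $1939529$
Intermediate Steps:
$R + 1084336 = 855193 + 1084336 = 1939529$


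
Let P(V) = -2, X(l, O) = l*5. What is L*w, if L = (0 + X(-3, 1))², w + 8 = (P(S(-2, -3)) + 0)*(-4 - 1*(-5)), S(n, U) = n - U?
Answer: -2250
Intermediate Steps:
X(l, O) = 5*l
w = -10 (w = -8 + (-2 + 0)*(-4 - 1*(-5)) = -8 - 2*(-4 + 5) = -8 - 2*1 = -8 - 2 = -10)
L = 225 (L = (0 + 5*(-3))² = (0 - 15)² = (-15)² = 225)
L*w = 225*(-10) = -2250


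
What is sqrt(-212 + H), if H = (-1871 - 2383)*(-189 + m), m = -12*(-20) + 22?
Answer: I*sqrt(310754) ≈ 557.45*I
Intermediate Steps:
m = 262 (m = 240 + 22 = 262)
H = -310542 (H = (-1871 - 2383)*(-189 + 262) = -4254*73 = -310542)
sqrt(-212 + H) = sqrt(-212 - 310542) = sqrt(-310754) = I*sqrt(310754)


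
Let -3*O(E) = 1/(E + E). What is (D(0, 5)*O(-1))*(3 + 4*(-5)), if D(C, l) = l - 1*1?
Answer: -34/3 ≈ -11.333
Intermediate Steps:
D(C, l) = -1 + l (D(C, l) = l - 1 = -1 + l)
O(E) = -1/(6*E) (O(E) = -1/(3*(E + E)) = -1/(2*E)/3 = -1/(6*E))
(D(0, 5)*O(-1))*(3 + 4*(-5)) = ((-1 + 5)*(-⅙/(-1)))*(3 + 4*(-5)) = (4*(-⅙*(-1)))*(3 - 20) = (4*(⅙))*(-17) = (⅔)*(-17) = -34/3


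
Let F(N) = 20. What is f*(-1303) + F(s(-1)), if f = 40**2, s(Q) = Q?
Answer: -2084780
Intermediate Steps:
f = 1600
f*(-1303) + F(s(-1)) = 1600*(-1303) + 20 = -2084800 + 20 = -2084780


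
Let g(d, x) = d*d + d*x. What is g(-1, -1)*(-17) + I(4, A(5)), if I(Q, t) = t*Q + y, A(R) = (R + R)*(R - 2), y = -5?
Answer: 81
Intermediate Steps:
A(R) = 2*R*(-2 + R) (A(R) = (2*R)*(-2 + R) = 2*R*(-2 + R))
I(Q, t) = -5 + Q*t (I(Q, t) = t*Q - 5 = Q*t - 5 = -5 + Q*t)
g(d, x) = d² + d*x
g(-1, -1)*(-17) + I(4, A(5)) = -(-1 - 1)*(-17) + (-5 + 4*(2*5*(-2 + 5))) = -1*(-2)*(-17) + (-5 + 4*(2*5*3)) = 2*(-17) + (-5 + 4*30) = -34 + (-5 + 120) = -34 + 115 = 81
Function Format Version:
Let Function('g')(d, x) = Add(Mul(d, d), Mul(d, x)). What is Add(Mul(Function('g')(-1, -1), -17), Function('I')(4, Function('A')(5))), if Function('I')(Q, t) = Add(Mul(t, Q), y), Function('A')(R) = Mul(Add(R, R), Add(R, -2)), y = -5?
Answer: 81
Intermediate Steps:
Function('A')(R) = Mul(2, R, Add(-2, R)) (Function('A')(R) = Mul(Mul(2, R), Add(-2, R)) = Mul(2, R, Add(-2, R)))
Function('I')(Q, t) = Add(-5, Mul(Q, t)) (Function('I')(Q, t) = Add(Mul(t, Q), -5) = Add(Mul(Q, t), -5) = Add(-5, Mul(Q, t)))
Function('g')(d, x) = Add(Pow(d, 2), Mul(d, x))
Add(Mul(Function('g')(-1, -1), -17), Function('I')(4, Function('A')(5))) = Add(Mul(Mul(-1, Add(-1, -1)), -17), Add(-5, Mul(4, Mul(2, 5, Add(-2, 5))))) = Add(Mul(Mul(-1, -2), -17), Add(-5, Mul(4, Mul(2, 5, 3)))) = Add(Mul(2, -17), Add(-5, Mul(4, 30))) = Add(-34, Add(-5, 120)) = Add(-34, 115) = 81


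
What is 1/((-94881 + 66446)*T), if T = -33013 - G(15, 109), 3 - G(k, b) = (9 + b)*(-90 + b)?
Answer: 1/875058690 ≈ 1.1428e-9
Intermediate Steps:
G(k, b) = 3 - (-90 + b)*(9 + b) (G(k, b) = 3 - (9 + b)*(-90 + b) = 3 - (-90 + b)*(9 + b))
T = -30774 (T = -33013 - (813 - 1*109² + 81*109) = -33013 - (813 - 1*11881 + 8829) = -33013 - (813 - 11881 + 8829) = -33013 - 1*(-2239) = -33013 + 2239 = -30774)
1/((-94881 + 66446)*T) = 1/((-94881 + 66446)*(-30774)) = -1/30774/(-28435) = -1/28435*(-1/30774) = 1/875058690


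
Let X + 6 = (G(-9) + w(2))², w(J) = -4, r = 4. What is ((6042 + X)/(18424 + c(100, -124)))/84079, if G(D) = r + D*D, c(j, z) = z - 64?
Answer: 12597/1533264644 ≈ 8.2158e-6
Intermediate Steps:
c(j, z) = -64 + z
G(D) = 4 + D² (G(D) = 4 + D*D = 4 + D²)
X = 6555 (X = -6 + ((4 + (-9)²) - 4)² = -6 + ((4 + 81) - 4)² = -6 + (85 - 4)² = -6 + 81² = -6 + 6561 = 6555)
((6042 + X)/(18424 + c(100, -124)))/84079 = ((6042 + 6555)/(18424 + (-64 - 124)))/84079 = (12597/(18424 - 188))*(1/84079) = (12597/18236)*(1/84079) = 12597/1533264644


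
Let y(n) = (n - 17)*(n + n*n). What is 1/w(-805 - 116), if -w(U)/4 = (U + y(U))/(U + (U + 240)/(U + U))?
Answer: -565267/1951997070936 ≈ -2.8958e-7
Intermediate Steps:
y(n) = (-17 + n)*(n + n**2)
w(U) = -4*(U + U*(-17 + U**2 - 16*U))/(U + (240 + U)/(2*U)) (w(U) = -4*(U + U*(-17 + U**2 - 16*U))/(U + (U + 240)/(U + U)) = -4*(U + U*(-17 + U**2 - 16*U))/(U + (240 + U)/((2*U))) = -4*(U + U*(-17 + U**2 - 16*U))/(U + (240 + U)*(1/(2*U))) = -4*(U + U*(-17 + U**2 - 16*U))/(U + (240 + U)/(2*U)))
1/w(-805 - 116) = 1/(8*(-805 - 116)**2*(16 - (-805 - 116)**2 + 16*(-805 - 116))/(240 + (-805 - 116) + 2*(-805 - 116)**2)) = 1/(8*(-921)**2*(16 - 1*(-921)**2 + 16*(-921))/(240 - 921 + 2*(-921)**2)) = 1/(8*848241*(16 - 1*848241 - 14736)/(240 - 921 + 2*848241)) = 1/(8*848241*(16 - 848241 - 14736)/(240 - 921 + 1696482)) = 1/(8*848241*(-862961)/1695801) = 1/(8*848241*(1/1695801)*(-862961)) = 1/(-1951997070936/565267) = -565267/1951997070936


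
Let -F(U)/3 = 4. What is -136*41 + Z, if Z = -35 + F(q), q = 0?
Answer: -5623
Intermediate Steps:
F(U) = -12 (F(U) = -3*4 = -12)
Z = -47 (Z = -35 - 12 = -47)
-136*41 + Z = -136*41 - 47 = -5576 - 47 = -5623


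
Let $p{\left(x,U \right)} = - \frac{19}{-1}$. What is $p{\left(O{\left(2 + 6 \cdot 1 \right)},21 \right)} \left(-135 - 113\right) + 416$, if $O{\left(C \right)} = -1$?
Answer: $-4296$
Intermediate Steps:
$p{\left(x,U \right)} = 19$ ($p{\left(x,U \right)} = \left(-19\right) \left(-1\right) = 19$)
$p{\left(O{\left(2 + 6 \cdot 1 \right)},21 \right)} \left(-135 - 113\right) + 416 = 19 \left(-135 - 113\right) + 416 = 19 \left(-248\right) + 416 = -4712 + 416 = -4296$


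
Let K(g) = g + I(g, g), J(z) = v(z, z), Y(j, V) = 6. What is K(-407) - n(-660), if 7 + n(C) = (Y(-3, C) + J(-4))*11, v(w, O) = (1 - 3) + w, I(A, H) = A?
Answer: -807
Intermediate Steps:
v(w, O) = -2 + w
J(z) = -2 + z
n(C) = -7 (n(C) = -7 + (6 + (-2 - 4))*11 = -7 + (6 - 6)*11 = -7 + 0*11 = -7 + 0 = -7)
K(g) = 2*g (K(g) = g + g = 2*g)
K(-407) - n(-660) = 2*(-407) - 1*(-7) = -814 + 7 = -807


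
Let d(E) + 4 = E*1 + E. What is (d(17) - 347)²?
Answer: 100489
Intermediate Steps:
d(E) = -4 + 2*E (d(E) = -4 + (E*1 + E) = -4 + (E + E) = -4 + 2*E)
(d(17) - 347)² = ((-4 + 2*17) - 347)² = ((-4 + 34) - 347)² = (30 - 347)² = (-317)² = 100489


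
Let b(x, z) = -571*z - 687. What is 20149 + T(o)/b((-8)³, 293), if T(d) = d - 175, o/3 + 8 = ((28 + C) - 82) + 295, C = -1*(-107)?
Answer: 676965933/33598 ≈ 20149.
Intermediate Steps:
C = 107
b(x, z) = -687 - 571*z
o = 1020 (o = -24 + 3*(((28 + 107) - 82) + 295) = -24 + 3*((135 - 82) + 295) = -24 + 3*(53 + 295) = -24 + 3*348 = -24 + 1044 = 1020)
T(d) = -175 + d
20149 + T(o)/b((-8)³, 293) = 20149 + (-175 + 1020)/(-687 - 571*293) = 20149 + 845/(-687 - 167303) = 20149 + 845/(-167990) = 20149 + 845*(-1/167990) = 20149 - 169/33598 = 676965933/33598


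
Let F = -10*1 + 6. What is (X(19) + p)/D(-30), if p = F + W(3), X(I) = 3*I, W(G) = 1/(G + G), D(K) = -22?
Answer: -29/12 ≈ -2.4167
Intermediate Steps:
F = -4 (F = -10 + 6 = -4)
W(G) = 1/(2*G)
p = -23/6 (p = -4 + (½)/3 = -4 + (½)*(⅓) = -4 + ⅙ = -23/6 ≈ -3.8333)
(X(19) + p)/D(-30) = (3*19 - 23/6)/(-22) = -(57 - 23/6)/22 = -1/22*319/6 = -29/12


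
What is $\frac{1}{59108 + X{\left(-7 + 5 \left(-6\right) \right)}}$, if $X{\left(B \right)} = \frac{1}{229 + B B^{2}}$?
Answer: $\frac{50424}{2980461791} \approx 1.6918 \cdot 10^{-5}$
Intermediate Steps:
$X{\left(B \right)} = \frac{1}{229 + B^{3}}$
$\frac{1}{59108 + X{\left(-7 + 5 \left(-6\right) \right)}} = \frac{1}{59108 + \frac{1}{229 + \left(-7 + 5 \left(-6\right)\right)^{3}}} = \frac{1}{59108 + \frac{1}{229 + \left(-7 - 30\right)^{3}}} = \frac{1}{59108 + \frac{1}{229 + \left(-37\right)^{3}}} = \frac{1}{59108 + \frac{1}{229 - 50653}} = \frac{1}{59108 + \frac{1}{-50424}} = \frac{1}{59108 - \frac{1}{50424}} = \frac{1}{\frac{2980461791}{50424}} = \frac{50424}{2980461791}$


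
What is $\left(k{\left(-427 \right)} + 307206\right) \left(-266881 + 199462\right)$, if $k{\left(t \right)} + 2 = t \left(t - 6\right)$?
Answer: $-33176552805$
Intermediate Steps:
$k{\left(t \right)} = -2 + t \left(-6 + t\right)$ ($k{\left(t \right)} = -2 + t \left(t - 6\right) = -2 + t \left(-6 + t\right)$)
$\left(k{\left(-427 \right)} + 307206\right) \left(-266881 + 199462\right) = \left(\left(-2 + \left(-427\right)^{2} - -2562\right) + 307206\right) \left(-266881 + 199462\right) = \left(\left(-2 + 182329 + 2562\right) + 307206\right) \left(-67419\right) = \left(184889 + 307206\right) \left(-67419\right) = 492095 \left(-67419\right) = -33176552805$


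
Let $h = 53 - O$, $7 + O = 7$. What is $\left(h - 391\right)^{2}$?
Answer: $114244$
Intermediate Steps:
$O = 0$ ($O = -7 + 7 = 0$)
$h = 53$ ($h = 53 - 0 = 53 + 0 = 53$)
$\left(h - 391\right)^{2} = \left(53 - 391\right)^{2} = \left(-338\right)^{2} = 114244$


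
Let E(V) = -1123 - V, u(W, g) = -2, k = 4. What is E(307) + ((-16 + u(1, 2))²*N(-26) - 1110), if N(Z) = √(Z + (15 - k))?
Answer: -2540 + 324*I*√15 ≈ -2540.0 + 1254.8*I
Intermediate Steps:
N(Z) = √(11 + Z) (N(Z) = √(Z + (15 - 1*4)) = √(Z + (15 - 4)) = √(Z + 11) = √(11 + Z))
E(307) + ((-16 + u(1, 2))²*N(-26) - 1110) = (-1123 - 1*307) + ((-16 - 2)²*√(11 - 26) - 1110) = (-1123 - 307) + ((-18)²*√(-15) - 1110) = -1430 + (324*(I*√15) - 1110) = -1430 + (324*I*√15 - 1110) = -1430 + (-1110 + 324*I*√15) = -2540 + 324*I*√15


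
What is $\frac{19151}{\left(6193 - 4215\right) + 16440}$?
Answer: $\frac{19151}{18418} \approx 1.0398$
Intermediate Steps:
$\frac{19151}{\left(6193 - 4215\right) + 16440} = \frac{19151}{1978 + 16440} = \frac{19151}{18418}$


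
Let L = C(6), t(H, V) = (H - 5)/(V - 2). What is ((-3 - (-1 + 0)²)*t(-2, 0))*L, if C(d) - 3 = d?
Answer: -126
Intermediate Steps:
C(d) = 3 + d
t(H, V) = (-5 + H)/(-2 + V)
L = 9 (L = 3 + 6 = 9)
((-3 - (-1 + 0)²)*t(-2, 0))*L = ((-3 - (-1 + 0)²)*((-5 - 2)/(-2 + 0)))*9 = ((-3 - 1*(-1)²)*(-7/(-2)))*9 = ((-3 - 1*1)*(-½*(-7)))*9 = ((-3 - 1)*(7/2))*9 = -4*7/2*9 = -14*9 = -126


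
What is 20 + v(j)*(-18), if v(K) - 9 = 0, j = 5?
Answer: -142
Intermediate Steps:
v(K) = 9 (v(K) = 9 + 0 = 9)
20 + v(j)*(-18) = 20 + 9*(-18) = 20 - 162 = -142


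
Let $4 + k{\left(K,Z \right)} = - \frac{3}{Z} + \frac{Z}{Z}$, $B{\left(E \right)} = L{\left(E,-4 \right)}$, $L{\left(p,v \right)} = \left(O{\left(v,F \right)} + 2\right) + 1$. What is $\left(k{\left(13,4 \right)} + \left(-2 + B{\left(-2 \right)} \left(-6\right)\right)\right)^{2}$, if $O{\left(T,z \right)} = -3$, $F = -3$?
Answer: $\frac{529}{16} \approx 33.063$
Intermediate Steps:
$L{\left(p,v \right)} = 0$ ($L{\left(p,v \right)} = \left(-3 + 2\right) + 1 = -1 + 1 = 0$)
$B{\left(E \right)} = 0$
$k{\left(K,Z \right)} = -3 - \frac{3}{Z}$ ($k{\left(K,Z \right)} = -4 - \left(\frac{3}{Z} - \frac{Z}{Z}\right) = -4 + \left(- \frac{3}{Z} + 1\right) = -4 + \left(1 - \frac{3}{Z}\right) = -3 - \frac{3}{Z}$)
$\left(k{\left(13,4 \right)} + \left(-2 + B{\left(-2 \right)} \left(-6\right)\right)\right)^{2} = \left(\left(-3 - \frac{3}{4}\right) + \left(-2 + 0 \left(-6\right)\right)\right)^{2} = \left(\left(-3 - \frac{3}{4}\right) + \left(-2 + 0\right)\right)^{2} = \left(\left(-3 - \frac{3}{4}\right) - 2\right)^{2} = \left(- \frac{15}{4} - 2\right)^{2} = \left(- \frac{23}{4}\right)^{2} = \frac{529}{16}$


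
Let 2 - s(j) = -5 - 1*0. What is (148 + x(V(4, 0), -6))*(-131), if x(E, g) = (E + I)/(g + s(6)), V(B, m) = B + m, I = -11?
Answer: -18471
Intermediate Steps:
s(j) = 7 (s(j) = 2 - (-5 - 1*0) = 2 - (-5 + 0) = 2 - 1*(-5) = 2 + 5 = 7)
x(E, g) = (-11 + E)/(7 + g) (x(E, g) = (E - 11)/(g + 7) = (-11 + E)/(7 + g))
(148 + x(V(4, 0), -6))*(-131) = (148 + (-11 + (4 + 0))/(7 - 6))*(-131) = (148 + (-11 + 4)/1)*(-131) = (148 + 1*(-7))*(-131) = (148 - 7)*(-131) = 141*(-131) = -18471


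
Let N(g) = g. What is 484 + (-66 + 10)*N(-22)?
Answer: 1716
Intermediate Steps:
484 + (-66 + 10)*N(-22) = 484 + (-66 + 10)*(-22) = 484 - 56*(-22) = 484 + 1232 = 1716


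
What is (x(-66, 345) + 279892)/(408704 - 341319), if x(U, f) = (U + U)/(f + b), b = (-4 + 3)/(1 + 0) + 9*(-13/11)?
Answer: 1026362512/247100795 ≈ 4.1536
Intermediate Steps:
b = -128/11 (b = -1/1 + 9*(-13*1/11) = -1*1 + 9*(-13/11) = -1 - 117/11 = -128/11 ≈ -11.636)
x(U, f) = 2*U/(-128/11 + f) (x(U, f) = (U + U)/(f - 128/11) = (2*U)/(-128/11 + f) = 2*U/(-128/11 + f))
(x(-66, 345) + 279892)/(408704 - 341319) = (22*(-66)/(-128 + 11*345) + 279892)/(408704 - 341319) = (22*(-66)/(-128 + 3795) + 279892)/67385 = (22*(-66)/3667 + 279892)*(1/67385) = (22*(-66)*(1/3667) + 279892)*(1/67385) = (-1452/3667 + 279892)*(1/67385) = (1026362512/3667)*(1/67385) = 1026362512/247100795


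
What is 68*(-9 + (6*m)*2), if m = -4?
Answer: -3876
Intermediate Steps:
68*(-9 + (6*m)*2) = 68*(-9 + (6*(-4))*2) = 68*(-9 - 24*2) = 68*(-9 - 48) = 68*(-57) = -3876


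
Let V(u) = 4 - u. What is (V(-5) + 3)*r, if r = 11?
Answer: 132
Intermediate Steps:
(V(-5) + 3)*r = ((4 - 1*(-5)) + 3)*11 = ((4 + 5) + 3)*11 = (9 + 3)*11 = 12*11 = 132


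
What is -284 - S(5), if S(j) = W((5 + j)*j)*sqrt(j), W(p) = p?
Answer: -284 - 50*sqrt(5) ≈ -395.80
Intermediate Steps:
S(j) = j**(3/2)*(5 + j) (S(j) = ((5 + j)*j)*sqrt(j) = (j*(5 + j))*sqrt(j) = j**(3/2)*(5 + j))
-284 - S(5) = -284 - 5**(3/2)*(5 + 5) = -284 - 5*sqrt(5)*10 = -284 - 50*sqrt(5)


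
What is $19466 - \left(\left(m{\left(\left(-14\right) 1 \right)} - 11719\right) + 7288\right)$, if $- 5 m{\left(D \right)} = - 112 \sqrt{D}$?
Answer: $23897 - \frac{112 i \sqrt{14}}{5} \approx 23897.0 - 83.813 i$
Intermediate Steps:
$m{\left(D \right)} = \frac{112 \sqrt{D}}{5}$ ($m{\left(D \right)} = - \frac{\left(-112\right) \sqrt{D}}{5} = \frac{112 \sqrt{D}}{5}$)
$19466 - \left(\left(m{\left(\left(-14\right) 1 \right)} - 11719\right) + 7288\right) = 19466 - \left(\left(\frac{112 \sqrt{\left(-14\right) 1}}{5} - 11719\right) + 7288\right) = 19466 - \left(\left(\frac{112 \sqrt{-14}}{5} - 11719\right) + 7288\right) = 19466 - \left(\left(\frac{112 i \sqrt{14}}{5} - 11719\right) + 7288\right) = 19466 - \left(\left(-11719 + \frac{112 i \sqrt{14}}{5}\right) + 7288\right) = 19466 - \left(-4431 + \frac{112 i \sqrt{14}}{5}\right) = 19466 + \left(4431 - \frac{112 i \sqrt{14}}{5}\right) = 23897 - \frac{112 i \sqrt{14}}{5}$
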